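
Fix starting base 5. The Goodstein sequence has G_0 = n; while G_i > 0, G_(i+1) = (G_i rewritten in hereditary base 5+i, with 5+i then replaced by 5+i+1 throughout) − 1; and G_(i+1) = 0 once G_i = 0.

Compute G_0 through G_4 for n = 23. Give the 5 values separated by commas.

23, 26, 29, 32, 35

i=0: 23 = 4·5 + 3 (b=5); 5→6: 4·6 + 3 = 27; 27−1 = 26
i=1: 26 = 4·6 + 2 (b=6); 6→7: 4·7 + 2 = 30; 30−1 = 29
i=2: 29 = 4·7 + 1 (b=7); 7→8: 4·8 + 1 = 33; 33−1 = 32
i=3: 32 = 4·8 (b=8); 8→9: 4·9 = 36; 36−1 = 35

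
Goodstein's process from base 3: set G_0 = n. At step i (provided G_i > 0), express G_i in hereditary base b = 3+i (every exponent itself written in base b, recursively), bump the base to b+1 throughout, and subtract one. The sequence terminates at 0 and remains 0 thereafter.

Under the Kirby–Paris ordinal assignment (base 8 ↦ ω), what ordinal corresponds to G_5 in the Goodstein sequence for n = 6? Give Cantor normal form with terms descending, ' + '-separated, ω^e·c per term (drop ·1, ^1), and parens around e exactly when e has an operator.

7

G_0 = 6. HB_3(6) = 2·3. Bump = 8. G_1 = 7.
G_1 = 7. HB_4(7) = 4 + 3. Bump = 8. G_2 = 7.
G_2 = 7. HB_5(7) = 5 + 2. Bump = 8. G_3 = 7.
G_3 = 7. HB_6(7) = 6 + 1. Bump = 8. G_4 = 7.
G_4 = 7. HB_7(7) = 7. Bump = 8. G_5 = 7.
G_5 = 7. HB_8(7) = 7. Bump = 7. G_6 = 6.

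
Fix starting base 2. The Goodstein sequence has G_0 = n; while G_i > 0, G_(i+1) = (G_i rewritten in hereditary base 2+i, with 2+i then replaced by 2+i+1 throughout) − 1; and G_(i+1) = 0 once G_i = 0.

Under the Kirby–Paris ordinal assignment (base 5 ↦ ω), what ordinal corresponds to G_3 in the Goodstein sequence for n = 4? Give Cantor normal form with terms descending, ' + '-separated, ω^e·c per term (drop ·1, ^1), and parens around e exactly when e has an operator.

ω^2·2 + ω·2

[0] 4 ≡ 2^2 (base 2). Lift 3: 27. −1: 26.
[1] 26 ≡ 2·3^2 + 2·3 + 2 (base 3). Lift 4: 42. −1: 41.
[2] 41 ≡ 2·4^2 + 2·4 + 1 (base 4). Lift 5: 61. −1: 60.
[3] 60 ≡ 2·5^2 + 2·5 (base 5). Lift 6: 84. −1: 83.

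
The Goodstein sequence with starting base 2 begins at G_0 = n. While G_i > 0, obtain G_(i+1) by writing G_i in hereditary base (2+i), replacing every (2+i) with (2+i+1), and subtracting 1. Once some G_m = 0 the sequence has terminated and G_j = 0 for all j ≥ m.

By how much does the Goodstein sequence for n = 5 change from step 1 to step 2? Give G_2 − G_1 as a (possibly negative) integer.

228

step 0: 5 = 2^2 + 1; sub 3 for 2: 3^3 + 1; = 28; G_1 = 28−1 = 27
step 1: 27 = 3^3; sub 4 for 3: 4^4; = 256; G_2 = 256−1 = 255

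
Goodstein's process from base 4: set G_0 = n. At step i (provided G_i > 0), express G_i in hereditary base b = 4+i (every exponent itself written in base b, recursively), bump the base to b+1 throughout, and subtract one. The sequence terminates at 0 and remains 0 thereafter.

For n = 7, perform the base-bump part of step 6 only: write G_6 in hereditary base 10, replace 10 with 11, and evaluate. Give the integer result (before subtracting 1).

base 4: 7 = 4 + 3; at 5: 5 + 3 = 8; next = 7
base 5: 7 = 5 + 2; at 6: 6 + 2 = 8; next = 7
base 6: 7 = 6 + 1; at 7: 7 + 1 = 8; next = 7
base 7: 7 = 7; at 8: 8 = 8; next = 7
base 8: 7 = 7; at 9: 7 = 7; next = 6
base 9: 6 = 6; at 10: 6 = 6; next = 5
base 10: 5 = 5; at 11: 5 = 5; next = 4

5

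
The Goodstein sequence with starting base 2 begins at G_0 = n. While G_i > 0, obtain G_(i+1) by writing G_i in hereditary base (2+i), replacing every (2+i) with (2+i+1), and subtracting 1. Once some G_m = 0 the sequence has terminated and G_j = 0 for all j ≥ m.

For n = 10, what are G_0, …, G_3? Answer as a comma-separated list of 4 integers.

10, 83, 1025, 15625

step 0: 10 = 2^(2 + 1) + 2; sub 3 for 2: 3^(3 + 1) + 3; = 84; G_1 = 84−1 = 83
step 1: 83 = 3^(3 + 1) + 2; sub 4 for 3: 4^(4 + 1) + 2; = 1026; G_2 = 1026−1 = 1025
step 2: 1025 = 4^(4 + 1) + 1; sub 5 for 4: 5^(5 + 1) + 1; = 15626; G_3 = 15626−1 = 15625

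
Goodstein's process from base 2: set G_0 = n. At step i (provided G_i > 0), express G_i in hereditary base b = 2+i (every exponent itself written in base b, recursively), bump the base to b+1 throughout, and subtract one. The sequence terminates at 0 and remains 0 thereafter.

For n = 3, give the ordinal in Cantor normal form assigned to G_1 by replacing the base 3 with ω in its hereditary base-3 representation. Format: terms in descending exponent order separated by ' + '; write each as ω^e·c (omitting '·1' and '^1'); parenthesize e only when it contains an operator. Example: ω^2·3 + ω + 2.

ω

G_0=3  [base 2] 2 + 1  →[2↦3]→  3 + 1 = 4  −1 ⇒ G_1=3
G_1=3  [base 3] 3  →[3↦4]→  4 = 4  −1 ⇒ G_2=3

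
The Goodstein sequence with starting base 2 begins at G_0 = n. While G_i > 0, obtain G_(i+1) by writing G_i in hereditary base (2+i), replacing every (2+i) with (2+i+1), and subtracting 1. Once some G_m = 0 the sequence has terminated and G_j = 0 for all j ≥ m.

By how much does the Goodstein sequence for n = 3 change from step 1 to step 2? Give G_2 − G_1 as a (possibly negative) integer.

3 —HB2→ 2 + 1 —bump→ 3 + 1 = 4 —(−1)→ 3
3 —HB3→ 3 —bump→ 4 = 4 —(−1)→ 3

0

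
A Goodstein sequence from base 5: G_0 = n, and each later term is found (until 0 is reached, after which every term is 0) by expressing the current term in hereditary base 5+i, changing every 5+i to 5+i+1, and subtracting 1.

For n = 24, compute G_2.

30

base 5: 24 = 4·5 + 4; at 6: 4·6 + 4 = 28; next = 27
base 6: 27 = 4·6 + 3; at 7: 4·7 + 3 = 31; next = 30
base 7: 30 = 4·7 + 2; at 8: 4·8 + 2 = 34; next = 33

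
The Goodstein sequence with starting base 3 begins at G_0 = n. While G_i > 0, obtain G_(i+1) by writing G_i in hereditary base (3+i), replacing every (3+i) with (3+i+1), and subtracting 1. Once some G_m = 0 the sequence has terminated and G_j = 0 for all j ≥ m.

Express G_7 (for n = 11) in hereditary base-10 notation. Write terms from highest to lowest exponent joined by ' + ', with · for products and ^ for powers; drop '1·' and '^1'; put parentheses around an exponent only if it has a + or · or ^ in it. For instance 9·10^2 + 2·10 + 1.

i=0: 11 = 3^2 + 2 (b=3); 3→4: 4^2 + 2 = 18; 18−1 = 17
i=1: 17 = 4^2 + 1 (b=4); 4→5: 5^2 + 1 = 26; 26−1 = 25
i=2: 25 = 5^2 (b=5); 5→6: 6^2 = 36; 36−1 = 35
i=3: 35 = 5·6 + 5 (b=6); 6→7: 5·7 + 5 = 40; 40−1 = 39
i=4: 39 = 5·7 + 4 (b=7); 7→8: 5·8 + 4 = 44; 44−1 = 43
i=5: 43 = 5·8 + 3 (b=8); 8→9: 5·9 + 3 = 48; 48−1 = 47
i=6: 47 = 5·9 + 2 (b=9); 9→10: 5·10 + 2 = 52; 52−1 = 51
i=7: 51 = 5·10 + 1 (b=10); 10→11: 5·11 + 1 = 56; 56−1 = 55

5·10 + 1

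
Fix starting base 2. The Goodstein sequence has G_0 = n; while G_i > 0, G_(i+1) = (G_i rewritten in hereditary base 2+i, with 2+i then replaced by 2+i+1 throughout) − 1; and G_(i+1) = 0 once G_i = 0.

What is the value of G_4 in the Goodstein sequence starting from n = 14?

326591

i=0: 14 = 2^(2 + 1) + 2^2 + 2 (b=2); 2→3: 3^(3 + 1) + 3^3 + 3 = 111; 111−1 = 110
i=1: 110 = 3^(3 + 1) + 3^3 + 2 (b=3); 3→4: 4^(4 + 1) + 4^4 + 2 = 1282; 1282−1 = 1281
i=2: 1281 = 4^(4 + 1) + 4^4 + 1 (b=4); 4→5: 5^(5 + 1) + 5^5 + 1 = 18751; 18751−1 = 18750
i=3: 18750 = 5^(5 + 1) + 5^5 (b=5); 5→6: 6^(6 + 1) + 6^6 = 326592; 326592−1 = 326591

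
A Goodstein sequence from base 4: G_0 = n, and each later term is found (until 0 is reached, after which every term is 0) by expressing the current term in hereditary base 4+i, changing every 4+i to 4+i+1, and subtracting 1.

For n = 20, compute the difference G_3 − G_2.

12

step 0: 20 = 4^2 + 4; sub 5 for 4: 5^2 + 5; = 30; G_1 = 30−1 = 29
step 1: 29 = 5^2 + 4; sub 6 for 5: 6^2 + 4; = 40; G_2 = 40−1 = 39
step 2: 39 = 6^2 + 3; sub 7 for 6: 7^2 + 3; = 52; G_3 = 52−1 = 51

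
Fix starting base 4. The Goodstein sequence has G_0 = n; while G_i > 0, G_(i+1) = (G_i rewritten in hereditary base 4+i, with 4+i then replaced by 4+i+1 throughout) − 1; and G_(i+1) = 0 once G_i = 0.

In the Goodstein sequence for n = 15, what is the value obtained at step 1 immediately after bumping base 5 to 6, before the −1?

20

G_0=15  [base 4] 3·4 + 3  →[4↦5]→  3·5 + 3 = 18  −1 ⇒ G_1=17
G_1=17  [base 5] 3·5 + 2  →[5↦6]→  3·6 + 2 = 20  −1 ⇒ G_2=19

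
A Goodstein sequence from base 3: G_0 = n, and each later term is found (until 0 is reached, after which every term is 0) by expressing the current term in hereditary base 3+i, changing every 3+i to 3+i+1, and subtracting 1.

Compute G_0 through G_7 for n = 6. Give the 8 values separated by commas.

G_0 = 6. HB_3(6) = 2·3. Bump = 8. G_1 = 7.
G_1 = 7. HB_4(7) = 4 + 3. Bump = 8. G_2 = 7.
G_2 = 7. HB_5(7) = 5 + 2. Bump = 8. G_3 = 7.
G_3 = 7. HB_6(7) = 6 + 1. Bump = 8. G_4 = 7.
G_4 = 7. HB_7(7) = 7. Bump = 8. G_5 = 7.
G_5 = 7. HB_8(7) = 7. Bump = 7. G_6 = 6.
G_6 = 6. HB_9(6) = 6. Bump = 6. G_7 = 5.

6, 7, 7, 7, 7, 7, 6, 5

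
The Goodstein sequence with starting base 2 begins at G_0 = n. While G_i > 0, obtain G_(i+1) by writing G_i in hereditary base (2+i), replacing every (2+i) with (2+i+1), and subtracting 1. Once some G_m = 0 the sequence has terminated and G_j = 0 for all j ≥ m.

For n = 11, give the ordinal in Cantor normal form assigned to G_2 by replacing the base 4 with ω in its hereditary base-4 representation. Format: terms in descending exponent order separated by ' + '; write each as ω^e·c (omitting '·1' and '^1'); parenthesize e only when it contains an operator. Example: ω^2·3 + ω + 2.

[0] 11 ≡ 2^(2 + 1) + 2 + 1 (base 2). Lift 3: 85. −1: 84.
[1] 84 ≡ 3^(3 + 1) + 3 (base 3). Lift 4: 1028. −1: 1027.
[2] 1027 ≡ 4^(4 + 1) + 3 (base 4). Lift 5: 15628. −1: 15627.

ω^(ω + 1) + 3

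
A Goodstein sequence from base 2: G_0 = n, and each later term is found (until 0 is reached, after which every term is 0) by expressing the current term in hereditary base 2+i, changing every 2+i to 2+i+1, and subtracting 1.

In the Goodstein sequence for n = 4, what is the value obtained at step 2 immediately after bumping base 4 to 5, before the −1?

i=0: 4 = 2^2 (b=2); 2→3: 3^3 = 27; 27−1 = 26
i=1: 26 = 2·3^2 + 2·3 + 2 (b=3); 3→4: 2·4^2 + 2·4 + 2 = 42; 42−1 = 41
i=2: 41 = 2·4^2 + 2·4 + 1 (b=4); 4→5: 2·5^2 + 2·5 + 1 = 61; 61−1 = 60

61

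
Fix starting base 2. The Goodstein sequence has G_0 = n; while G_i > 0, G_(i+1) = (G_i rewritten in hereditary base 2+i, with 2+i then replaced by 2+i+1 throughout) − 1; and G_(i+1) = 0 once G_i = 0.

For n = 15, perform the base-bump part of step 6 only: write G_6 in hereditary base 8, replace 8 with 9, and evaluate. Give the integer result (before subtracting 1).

3524450281

base 2: 15 = 2^(2 + 1) + 2^2 + 2 + 1; at 3: 3^(3 + 1) + 3^3 + 3 + 1 = 112; next = 111
base 3: 111 = 3^(3 + 1) + 3^3 + 3; at 4: 4^(4 + 1) + 4^4 + 4 = 1284; next = 1283
base 4: 1283 = 4^(4 + 1) + 4^4 + 3; at 5: 5^(5 + 1) + 5^5 + 3 = 18753; next = 18752
base 5: 18752 = 5^(5 + 1) + 5^5 + 2; at 6: 6^(6 + 1) + 6^6 + 2 = 326594; next = 326593
base 6: 326593 = 6^(6 + 1) + 6^6 + 1; at 7: 7^(7 + 1) + 7^7 + 1 = 6588345; next = 6588344
base 7: 6588344 = 7^(7 + 1) + 7^7; at 8: 8^(8 + 1) + 8^8 = 150994944; next = 150994943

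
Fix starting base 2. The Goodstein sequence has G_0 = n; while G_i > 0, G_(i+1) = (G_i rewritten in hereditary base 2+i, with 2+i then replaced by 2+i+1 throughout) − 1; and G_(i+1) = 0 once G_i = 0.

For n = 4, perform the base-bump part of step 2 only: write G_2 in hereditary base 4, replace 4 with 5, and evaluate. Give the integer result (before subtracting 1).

61

G_0 = 4. HB_2(4) = 2^2. Bump = 27. G_1 = 26.
G_1 = 26. HB_3(26) = 2·3^2 + 2·3 + 2. Bump = 42. G_2 = 41.
G_2 = 41. HB_4(41) = 2·4^2 + 2·4 + 1. Bump = 61. G_3 = 60.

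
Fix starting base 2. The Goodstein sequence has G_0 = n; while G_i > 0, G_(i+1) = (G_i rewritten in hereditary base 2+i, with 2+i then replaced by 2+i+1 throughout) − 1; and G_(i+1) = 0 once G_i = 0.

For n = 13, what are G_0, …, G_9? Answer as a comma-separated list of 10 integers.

13, 108, 1279, 16092, 280711, 5765998, 134219479, 3486786855, 100000003325, 3138428381103

13 —HB2→ 2^(2 + 1) + 2^2 + 1 —bump→ 3^(3 + 1) + 3^3 + 1 = 109 —(−1)→ 108
108 —HB3→ 3^(3 + 1) + 3^3 —bump→ 4^(4 + 1) + 4^4 = 1280 —(−1)→ 1279
1279 —HB4→ 4^(4 + 1) + 3·4^3 + 3·4^2 + 3·4 + 3 —bump→ 5^(5 + 1) + 3·5^3 + 3·5^2 + 3·5 + 3 = 16093 —(−1)→ 16092
16092 —HB5→ 5^(5 + 1) + 3·5^3 + 3·5^2 + 3·5 + 2 —bump→ 6^(6 + 1) + 3·6^3 + 3·6^2 + 3·6 + 2 = 280712 —(−1)→ 280711
280711 —HB6→ 6^(6 + 1) + 3·6^3 + 3·6^2 + 3·6 + 1 —bump→ 7^(7 + 1) + 3·7^3 + 3·7^2 + 3·7 + 1 = 5765999 —(−1)→ 5765998
5765998 —HB7→ 7^(7 + 1) + 3·7^3 + 3·7^2 + 3·7 —bump→ 8^(8 + 1) + 3·8^3 + 3·8^2 + 3·8 = 134219480 —(−1)→ 134219479
134219479 —HB8→ 8^(8 + 1) + 3·8^3 + 3·8^2 + 2·8 + 7 —bump→ 9^(9 + 1) + 3·9^3 + 3·9^2 + 2·9 + 7 = 3486786856 —(−1)→ 3486786855
3486786855 —HB9→ 9^(9 + 1) + 3·9^3 + 3·9^2 + 2·9 + 6 —bump→ 10^(10 + 1) + 3·10^3 + 3·10^2 + 2·10 + 6 = 100000003326 —(−1)→ 100000003325
100000003325 —HB10→ 10^(10 + 1) + 3·10^3 + 3·10^2 + 2·10 + 5 —bump→ 11^(11 + 1) + 3·11^3 + 3·11^2 + 2·11 + 5 = 3138428381104 —(−1)→ 3138428381103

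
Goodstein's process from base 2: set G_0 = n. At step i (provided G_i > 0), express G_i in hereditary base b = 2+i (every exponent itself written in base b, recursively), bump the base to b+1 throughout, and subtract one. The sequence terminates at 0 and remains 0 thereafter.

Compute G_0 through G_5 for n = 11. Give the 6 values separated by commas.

11, 84, 1027, 15627, 279937, 5764801

[0] 11 ≡ 2^(2 + 1) + 2 + 1 (base 2). Lift 3: 85. −1: 84.
[1] 84 ≡ 3^(3 + 1) + 3 (base 3). Lift 4: 1028. −1: 1027.
[2] 1027 ≡ 4^(4 + 1) + 3 (base 4). Lift 5: 15628. −1: 15627.
[3] 15627 ≡ 5^(5 + 1) + 2 (base 5). Lift 6: 279938. −1: 279937.
[4] 279937 ≡ 6^(6 + 1) + 1 (base 6). Lift 7: 5764802. −1: 5764801.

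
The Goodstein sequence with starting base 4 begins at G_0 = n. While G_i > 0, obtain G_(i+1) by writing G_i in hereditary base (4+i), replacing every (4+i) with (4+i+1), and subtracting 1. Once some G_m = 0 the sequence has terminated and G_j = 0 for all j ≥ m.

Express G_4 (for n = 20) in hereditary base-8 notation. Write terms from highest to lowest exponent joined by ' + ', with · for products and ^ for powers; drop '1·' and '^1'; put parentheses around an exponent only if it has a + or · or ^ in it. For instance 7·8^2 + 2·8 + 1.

8^2 + 1

G_0=20  [base 4] 4^2 + 4  →[4↦5]→  5^2 + 5 = 30  −1 ⇒ G_1=29
G_1=29  [base 5] 5^2 + 4  →[5↦6]→  6^2 + 4 = 40  −1 ⇒ G_2=39
G_2=39  [base 6] 6^2 + 3  →[6↦7]→  7^2 + 3 = 52  −1 ⇒ G_3=51
G_3=51  [base 7] 7^2 + 2  →[7↦8]→  8^2 + 2 = 66  −1 ⇒ G_4=65
G_4=65  [base 8] 8^2 + 1  →[8↦9]→  9^2 + 1 = 82  −1 ⇒ G_5=81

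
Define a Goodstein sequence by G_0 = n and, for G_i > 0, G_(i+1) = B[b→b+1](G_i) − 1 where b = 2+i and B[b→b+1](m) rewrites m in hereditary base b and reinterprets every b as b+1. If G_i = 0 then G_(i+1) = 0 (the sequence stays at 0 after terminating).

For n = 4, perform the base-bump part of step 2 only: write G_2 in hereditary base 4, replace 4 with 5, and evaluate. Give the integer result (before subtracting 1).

61

G_0=4  [base 2] 2^2  →[2↦3]→  3^3 = 27  −1 ⇒ G_1=26
G_1=26  [base 3] 2·3^2 + 2·3 + 2  →[3↦4]→  2·4^2 + 2·4 + 2 = 42  −1 ⇒ G_2=41
G_2=41  [base 4] 2·4^2 + 2·4 + 1  →[4↦5]→  2·5^2 + 2·5 + 1 = 61  −1 ⇒ G_3=60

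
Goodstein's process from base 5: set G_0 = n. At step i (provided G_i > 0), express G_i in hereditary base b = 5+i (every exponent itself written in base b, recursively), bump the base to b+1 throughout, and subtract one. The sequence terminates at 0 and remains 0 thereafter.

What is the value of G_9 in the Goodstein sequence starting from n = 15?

G_0=15  [base 5] 3·5  →[5↦6]→  3·6 = 18  −1 ⇒ G_1=17
G_1=17  [base 6] 2·6 + 5  →[6↦7]→  2·7 + 5 = 19  −1 ⇒ G_2=18
G_2=18  [base 7] 2·7 + 4  →[7↦8]→  2·8 + 4 = 20  −1 ⇒ G_3=19
G_3=19  [base 8] 2·8 + 3  →[8↦9]→  2·9 + 3 = 21  −1 ⇒ G_4=20
G_4=20  [base 9] 2·9 + 2  →[9↦10]→  2·10 + 2 = 22  −1 ⇒ G_5=21
G_5=21  [base 10] 2·10 + 1  →[10↦11]→  2·11 + 1 = 23  −1 ⇒ G_6=22
G_6=22  [base 11] 2·11  →[11↦12]→  2·12 = 24  −1 ⇒ G_7=23
G_7=23  [base 12] 12 + 11  →[12↦13]→  13 + 11 = 24  −1 ⇒ G_8=23
G_8=23  [base 13] 13 + 10  →[13↦14]→  14 + 10 = 24  −1 ⇒ G_9=23

23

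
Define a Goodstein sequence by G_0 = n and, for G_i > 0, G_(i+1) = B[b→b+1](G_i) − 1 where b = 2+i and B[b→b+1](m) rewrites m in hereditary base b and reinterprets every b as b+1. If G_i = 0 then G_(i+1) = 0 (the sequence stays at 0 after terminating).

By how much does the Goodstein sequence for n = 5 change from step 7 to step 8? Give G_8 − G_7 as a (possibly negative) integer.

871

G_0 = 5. HB_2(5) = 2^2 + 1. Bump = 28. G_1 = 27.
G_1 = 27. HB_3(27) = 3^3. Bump = 256. G_2 = 255.
G_2 = 255. HB_4(255) = 3·4^3 + 3·4^2 + 3·4 + 3. Bump = 468. G_3 = 467.
G_3 = 467. HB_5(467) = 3·5^3 + 3·5^2 + 3·5 + 2. Bump = 776. G_4 = 775.
G_4 = 775. HB_6(775) = 3·6^3 + 3·6^2 + 3·6 + 1. Bump = 1198. G_5 = 1197.
G_5 = 1197. HB_7(1197) = 3·7^3 + 3·7^2 + 3·7. Bump = 1752. G_6 = 1751.
G_6 = 1751. HB_8(1751) = 3·8^3 + 3·8^2 + 2·8 + 7. Bump = 2455. G_7 = 2454.
G_7 = 2454. HB_9(2454) = 3·9^3 + 3·9^2 + 2·9 + 6. Bump = 3326. G_8 = 3325.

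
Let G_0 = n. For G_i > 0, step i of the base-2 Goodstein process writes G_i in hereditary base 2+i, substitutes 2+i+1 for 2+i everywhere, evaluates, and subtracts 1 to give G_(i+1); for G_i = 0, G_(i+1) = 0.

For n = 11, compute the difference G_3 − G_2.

G_0 = 11. HB_2(11) = 2^(2 + 1) + 2 + 1. Bump = 85. G_1 = 84.
G_1 = 84. HB_3(84) = 3^(3 + 1) + 3. Bump = 1028. G_2 = 1027.
G_2 = 1027. HB_4(1027) = 4^(4 + 1) + 3. Bump = 15628. G_3 = 15627.

14600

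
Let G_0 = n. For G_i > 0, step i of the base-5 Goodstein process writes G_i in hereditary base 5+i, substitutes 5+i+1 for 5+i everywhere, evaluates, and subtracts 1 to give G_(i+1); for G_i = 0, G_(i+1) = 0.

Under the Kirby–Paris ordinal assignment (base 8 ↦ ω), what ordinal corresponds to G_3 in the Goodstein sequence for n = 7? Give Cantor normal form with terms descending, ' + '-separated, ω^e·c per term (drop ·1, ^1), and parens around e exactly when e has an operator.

7

base 5: 7 = 5 + 2; at 6: 6 + 2 = 8; next = 7
base 6: 7 = 6 + 1; at 7: 7 + 1 = 8; next = 7
base 7: 7 = 7; at 8: 8 = 8; next = 7
base 8: 7 = 7; at 9: 7 = 7; next = 6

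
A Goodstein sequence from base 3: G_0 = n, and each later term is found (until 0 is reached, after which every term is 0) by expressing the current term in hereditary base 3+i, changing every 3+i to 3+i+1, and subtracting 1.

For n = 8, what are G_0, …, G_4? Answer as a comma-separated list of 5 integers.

i=0: 8 = 2·3 + 2 (b=3); 3→4: 2·4 + 2 = 10; 10−1 = 9
i=1: 9 = 2·4 + 1 (b=4); 4→5: 2·5 + 1 = 11; 11−1 = 10
i=2: 10 = 2·5 (b=5); 5→6: 2·6 = 12; 12−1 = 11
i=3: 11 = 6 + 5 (b=6); 6→7: 7 + 5 = 12; 12−1 = 11

8, 9, 10, 11, 11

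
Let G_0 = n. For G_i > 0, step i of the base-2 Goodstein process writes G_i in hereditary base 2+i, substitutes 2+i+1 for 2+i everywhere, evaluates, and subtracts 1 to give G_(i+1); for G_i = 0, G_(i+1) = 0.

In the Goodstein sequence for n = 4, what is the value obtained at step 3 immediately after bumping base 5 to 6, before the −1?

[0] 4 ≡ 2^2 (base 2). Lift 3: 27. −1: 26.
[1] 26 ≡ 2·3^2 + 2·3 + 2 (base 3). Lift 4: 42. −1: 41.
[2] 41 ≡ 2·4^2 + 2·4 + 1 (base 4). Lift 5: 61. −1: 60.
[3] 60 ≡ 2·5^2 + 2·5 (base 5). Lift 6: 84. −1: 83.

84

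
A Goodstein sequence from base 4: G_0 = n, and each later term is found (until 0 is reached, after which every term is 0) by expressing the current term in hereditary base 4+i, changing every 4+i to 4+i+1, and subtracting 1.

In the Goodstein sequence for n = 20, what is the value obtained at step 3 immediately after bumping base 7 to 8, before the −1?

66

[0] 20 ≡ 4^2 + 4 (base 4). Lift 5: 30. −1: 29.
[1] 29 ≡ 5^2 + 4 (base 5). Lift 6: 40. −1: 39.
[2] 39 ≡ 6^2 + 3 (base 6). Lift 7: 52. −1: 51.
[3] 51 ≡ 7^2 + 2 (base 7). Lift 8: 66. −1: 65.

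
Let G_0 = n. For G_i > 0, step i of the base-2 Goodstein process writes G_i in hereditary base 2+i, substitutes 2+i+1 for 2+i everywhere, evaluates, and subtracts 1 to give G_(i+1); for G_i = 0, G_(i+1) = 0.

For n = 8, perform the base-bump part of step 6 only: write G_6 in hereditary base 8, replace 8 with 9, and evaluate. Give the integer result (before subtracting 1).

base 2: 8 = 2^(2 + 1); at 3: 3^(3 + 1) = 81; next = 80
base 3: 80 = 2·3^3 + 2·3^2 + 2·3 + 2; at 4: 2·4^4 + 2·4^2 + 2·4 + 2 = 554; next = 553
base 4: 553 = 2·4^4 + 2·4^2 + 2·4 + 1; at 5: 2·5^5 + 2·5^2 + 2·5 + 1 = 6311; next = 6310
base 5: 6310 = 2·5^5 + 2·5^2 + 2·5; at 6: 2·6^6 + 2·6^2 + 2·6 = 93396; next = 93395
base 6: 93395 = 2·6^6 + 2·6^2 + 6 + 5; at 7: 2·7^7 + 2·7^2 + 7 + 5 = 1647196; next = 1647195
base 7: 1647195 = 2·7^7 + 2·7^2 + 7 + 4; at 8: 2·8^8 + 2·8^2 + 8 + 4 = 33554572; next = 33554571
base 8: 33554571 = 2·8^8 + 2·8^2 + 8 + 3; at 9: 2·9^9 + 2·9^2 + 9 + 3 = 774841152; next = 774841151

774841152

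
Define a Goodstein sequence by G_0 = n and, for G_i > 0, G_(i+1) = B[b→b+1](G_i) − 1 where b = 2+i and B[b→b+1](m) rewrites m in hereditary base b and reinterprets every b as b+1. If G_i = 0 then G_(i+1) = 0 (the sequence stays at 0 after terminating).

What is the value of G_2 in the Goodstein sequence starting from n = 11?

G_0 = 11. HB_2(11) = 2^(2 + 1) + 2 + 1. Bump = 85. G_1 = 84.
G_1 = 84. HB_3(84) = 3^(3 + 1) + 3. Bump = 1028. G_2 = 1027.

1027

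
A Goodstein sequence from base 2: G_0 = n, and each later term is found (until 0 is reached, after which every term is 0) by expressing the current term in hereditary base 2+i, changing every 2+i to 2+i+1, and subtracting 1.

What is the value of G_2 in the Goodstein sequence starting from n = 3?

3

base 2: 3 = 2 + 1; at 3: 3 + 1 = 4; next = 3
base 3: 3 = 3; at 4: 4 = 4; next = 3
base 4: 3 = 3; at 5: 3 = 3; next = 2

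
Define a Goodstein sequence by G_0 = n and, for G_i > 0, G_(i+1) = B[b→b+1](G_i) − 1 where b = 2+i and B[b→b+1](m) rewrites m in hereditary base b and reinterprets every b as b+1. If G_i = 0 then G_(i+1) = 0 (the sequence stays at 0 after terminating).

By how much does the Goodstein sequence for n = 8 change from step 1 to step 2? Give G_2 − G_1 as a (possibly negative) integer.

i=0: 8 = 2^(2 + 1) (b=2); 2→3: 3^(3 + 1) = 81; 81−1 = 80
i=1: 80 = 2·3^3 + 2·3^2 + 2·3 + 2 (b=3); 3→4: 2·4^4 + 2·4^2 + 2·4 + 2 = 554; 554−1 = 553

473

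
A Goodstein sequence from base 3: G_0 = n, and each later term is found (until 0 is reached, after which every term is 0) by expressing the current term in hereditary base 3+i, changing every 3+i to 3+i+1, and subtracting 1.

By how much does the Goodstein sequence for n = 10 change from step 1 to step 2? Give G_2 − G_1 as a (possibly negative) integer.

[0] 10 ≡ 3^2 + 1 (base 3). Lift 4: 17. −1: 16.
[1] 16 ≡ 4^2 (base 4). Lift 5: 25. −1: 24.

8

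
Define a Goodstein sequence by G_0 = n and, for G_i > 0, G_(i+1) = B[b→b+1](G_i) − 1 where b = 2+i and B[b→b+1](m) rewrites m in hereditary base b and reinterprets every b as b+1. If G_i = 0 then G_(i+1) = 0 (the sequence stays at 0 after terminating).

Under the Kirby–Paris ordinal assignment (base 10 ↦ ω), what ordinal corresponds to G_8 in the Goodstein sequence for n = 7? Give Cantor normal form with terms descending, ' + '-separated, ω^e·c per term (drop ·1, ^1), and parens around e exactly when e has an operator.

ω^7·7 + ω^6·7 + ω^5·7 + ω^4·7 + ω^3·7 + ω^2·7 + ω·7 + 5

7 —HB2→ 2^2 + 2 + 1 —bump→ 3^3 + 3 + 1 = 31 —(−1)→ 30
30 —HB3→ 3^3 + 3 —bump→ 4^4 + 4 = 260 —(−1)→ 259
259 —HB4→ 4^4 + 3 —bump→ 5^5 + 3 = 3128 —(−1)→ 3127
3127 —HB5→ 5^5 + 2 —bump→ 6^6 + 2 = 46658 —(−1)→ 46657
46657 —HB6→ 6^6 + 1 —bump→ 7^7 + 1 = 823544 —(−1)→ 823543
823543 —HB7→ 7^7 —bump→ 8^8 = 16777216 —(−1)→ 16777215
16777215 —HB8→ 7·8^7 + 7·8^6 + 7·8^5 + 7·8^4 + 7·8^3 + 7·8^2 + 7·8 + 7 —bump→ 7·9^7 + 7·9^6 + 7·9^5 + 7·9^4 + 7·9^3 + 7·9^2 + 7·9 + 7 = 37665880 —(−1)→ 37665879
37665879 —HB9→ 7·9^7 + 7·9^6 + 7·9^5 + 7·9^4 + 7·9^3 + 7·9^2 + 7·9 + 6 —bump→ 7·10^7 + 7·10^6 + 7·10^5 + 7·10^4 + 7·10^3 + 7·10^2 + 7·10 + 6 = 77777776 —(−1)→ 77777775
77777775 —HB10→ 7·10^7 + 7·10^6 + 7·10^5 + 7·10^4 + 7·10^3 + 7·10^2 + 7·10 + 5 —bump→ 7·11^7 + 7·11^6 + 7·11^5 + 7·11^4 + 7·11^3 + 7·11^2 + 7·11 + 5 = 150051214 —(−1)→ 150051213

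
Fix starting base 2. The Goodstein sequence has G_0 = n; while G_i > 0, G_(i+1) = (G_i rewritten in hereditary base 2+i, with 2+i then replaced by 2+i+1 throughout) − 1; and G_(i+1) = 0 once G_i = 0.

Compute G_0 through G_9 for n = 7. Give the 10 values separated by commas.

G_0=7  [base 2] 2^2 + 2 + 1  →[2↦3]→  3^3 + 3 + 1 = 31  −1 ⇒ G_1=30
G_1=30  [base 3] 3^3 + 3  →[3↦4]→  4^4 + 4 = 260  −1 ⇒ G_2=259
G_2=259  [base 4] 4^4 + 3  →[4↦5]→  5^5 + 3 = 3128  −1 ⇒ G_3=3127
G_3=3127  [base 5] 5^5 + 2  →[5↦6]→  6^6 + 2 = 46658  −1 ⇒ G_4=46657
G_4=46657  [base 6] 6^6 + 1  →[6↦7]→  7^7 + 1 = 823544  −1 ⇒ G_5=823543
G_5=823543  [base 7] 7^7  →[7↦8]→  8^8 = 16777216  −1 ⇒ G_6=16777215
G_6=16777215  [base 8] 7·8^7 + 7·8^6 + 7·8^5 + 7·8^4 + 7·8^3 + 7·8^2 + 7·8 + 7  →[8↦9]→  7·9^7 + 7·9^6 + 7·9^5 + 7·9^4 + 7·9^3 + 7·9^2 + 7·9 + 7 = 37665880  −1 ⇒ G_7=37665879
G_7=37665879  [base 9] 7·9^7 + 7·9^6 + 7·9^5 + 7·9^4 + 7·9^3 + 7·9^2 + 7·9 + 6  →[9↦10]→  7·10^7 + 7·10^6 + 7·10^5 + 7·10^4 + 7·10^3 + 7·10^2 + 7·10 + 6 = 77777776  −1 ⇒ G_8=77777775
G_8=77777775  [base 10] 7·10^7 + 7·10^6 + 7·10^5 + 7·10^4 + 7·10^3 + 7·10^2 + 7·10 + 5  →[10↦11]→  7·11^7 + 7·11^6 + 7·11^5 + 7·11^4 + 7·11^3 + 7·11^2 + 7·11 + 5 = 150051214  −1 ⇒ G_9=150051213

7, 30, 259, 3127, 46657, 823543, 16777215, 37665879, 77777775, 150051213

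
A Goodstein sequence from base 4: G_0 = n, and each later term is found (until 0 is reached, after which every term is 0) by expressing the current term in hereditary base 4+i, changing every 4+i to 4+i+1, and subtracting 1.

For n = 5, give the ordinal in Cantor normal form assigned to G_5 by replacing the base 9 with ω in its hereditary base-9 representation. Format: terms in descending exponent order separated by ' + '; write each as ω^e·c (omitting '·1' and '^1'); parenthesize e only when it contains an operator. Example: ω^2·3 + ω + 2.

2

i=0: 5 = 4 + 1 (b=4); 4→5: 5 + 1 = 6; 6−1 = 5
i=1: 5 = 5 (b=5); 5→6: 6 = 6; 6−1 = 5
i=2: 5 = 5 (b=6); 6→7: 5 = 5; 5−1 = 4
i=3: 4 = 4 (b=7); 7→8: 4 = 4; 4−1 = 3
i=4: 3 = 3 (b=8); 8→9: 3 = 3; 3−1 = 2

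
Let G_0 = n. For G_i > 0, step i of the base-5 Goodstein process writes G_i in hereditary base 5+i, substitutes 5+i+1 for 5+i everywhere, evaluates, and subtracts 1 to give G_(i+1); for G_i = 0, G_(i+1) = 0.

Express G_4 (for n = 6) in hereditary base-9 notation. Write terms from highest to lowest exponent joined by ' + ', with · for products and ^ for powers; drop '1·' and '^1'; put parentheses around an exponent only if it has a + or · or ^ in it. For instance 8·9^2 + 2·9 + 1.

G_0=6  [base 5] 5 + 1  →[5↦6]→  6 + 1 = 7  −1 ⇒ G_1=6
G_1=6  [base 6] 6  →[6↦7]→  7 = 7  −1 ⇒ G_2=6
G_2=6  [base 7] 6  →[7↦8]→  6 = 6  −1 ⇒ G_3=5
G_3=5  [base 8] 5  →[8↦9]→  5 = 5  −1 ⇒ G_4=4
G_4=4  [base 9] 4  →[9↦10]→  4 = 4  −1 ⇒ G_5=3

4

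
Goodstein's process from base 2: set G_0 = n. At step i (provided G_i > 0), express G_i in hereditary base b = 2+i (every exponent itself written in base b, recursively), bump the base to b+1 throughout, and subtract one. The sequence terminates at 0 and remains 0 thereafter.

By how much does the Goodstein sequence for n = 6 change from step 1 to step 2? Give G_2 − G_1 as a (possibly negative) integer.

228

6 —HB2→ 2^2 + 2 —bump→ 3^3 + 3 = 30 —(−1)→ 29
29 —HB3→ 3^3 + 2 —bump→ 4^4 + 2 = 258 —(−1)→ 257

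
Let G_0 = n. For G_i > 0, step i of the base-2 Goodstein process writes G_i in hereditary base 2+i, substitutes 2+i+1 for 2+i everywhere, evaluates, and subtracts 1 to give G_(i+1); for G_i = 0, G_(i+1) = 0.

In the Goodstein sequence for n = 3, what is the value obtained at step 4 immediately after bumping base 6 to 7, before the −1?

1

step 0: 3 = 2 + 1; sub 3 for 2: 3 + 1; = 4; G_1 = 4−1 = 3
step 1: 3 = 3; sub 4 for 3: 4; = 4; G_2 = 4−1 = 3
step 2: 3 = 3; sub 5 for 4: 3; = 3; G_3 = 3−1 = 2
step 3: 2 = 2; sub 6 for 5: 2; = 2; G_4 = 2−1 = 1
step 4: 1 = 1; sub 7 for 6: 1; = 1; G_5 = 1−1 = 0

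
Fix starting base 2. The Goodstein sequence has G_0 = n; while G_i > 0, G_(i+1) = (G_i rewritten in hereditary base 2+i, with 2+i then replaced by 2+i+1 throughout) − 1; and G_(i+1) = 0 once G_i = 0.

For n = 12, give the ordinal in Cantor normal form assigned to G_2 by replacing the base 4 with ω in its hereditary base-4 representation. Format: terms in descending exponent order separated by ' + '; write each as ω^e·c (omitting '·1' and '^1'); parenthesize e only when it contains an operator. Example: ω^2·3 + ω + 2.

ω^(ω + 1) + ω^2·2 + ω·2 + 1

step 0: 12 = 2^(2 + 1) + 2^2; sub 3 for 2: 3^(3 + 1) + 3^3; = 108; G_1 = 108−1 = 107
step 1: 107 = 3^(3 + 1) + 2·3^2 + 2·3 + 2; sub 4 for 3: 4^(4 + 1) + 2·4^2 + 2·4 + 2; = 1066; G_2 = 1066−1 = 1065
step 2: 1065 = 4^(4 + 1) + 2·4^2 + 2·4 + 1; sub 5 for 4: 5^(5 + 1) + 2·5^2 + 2·5 + 1; = 15686; G_3 = 15686−1 = 15685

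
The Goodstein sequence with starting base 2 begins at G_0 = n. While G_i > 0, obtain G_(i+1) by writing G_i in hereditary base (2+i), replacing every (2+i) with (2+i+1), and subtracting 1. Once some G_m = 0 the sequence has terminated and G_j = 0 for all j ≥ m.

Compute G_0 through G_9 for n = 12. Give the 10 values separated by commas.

12, 107, 1065, 15685, 280019, 5764910, 134217867, 3486784574, 100000000211, 3138428376974

base 2: 12 = 2^(2 + 1) + 2^2; at 3: 3^(3 + 1) + 3^3 = 108; next = 107
base 3: 107 = 3^(3 + 1) + 2·3^2 + 2·3 + 2; at 4: 4^(4 + 1) + 2·4^2 + 2·4 + 2 = 1066; next = 1065
base 4: 1065 = 4^(4 + 1) + 2·4^2 + 2·4 + 1; at 5: 5^(5 + 1) + 2·5^2 + 2·5 + 1 = 15686; next = 15685
base 5: 15685 = 5^(5 + 1) + 2·5^2 + 2·5; at 6: 6^(6 + 1) + 2·6^2 + 2·6 = 280020; next = 280019
base 6: 280019 = 6^(6 + 1) + 2·6^2 + 6 + 5; at 7: 7^(7 + 1) + 2·7^2 + 7 + 5 = 5764911; next = 5764910
base 7: 5764910 = 7^(7 + 1) + 2·7^2 + 7 + 4; at 8: 8^(8 + 1) + 2·8^2 + 8 + 4 = 134217868; next = 134217867
base 8: 134217867 = 8^(8 + 1) + 2·8^2 + 8 + 3; at 9: 9^(9 + 1) + 2·9^2 + 9 + 3 = 3486784575; next = 3486784574
base 9: 3486784574 = 9^(9 + 1) + 2·9^2 + 9 + 2; at 10: 10^(10 + 1) + 2·10^2 + 10 + 2 = 100000000212; next = 100000000211
base 10: 100000000211 = 10^(10 + 1) + 2·10^2 + 10 + 1; at 11: 11^(11 + 1) + 2·11^2 + 11 + 1 = 3138428376975; next = 3138428376974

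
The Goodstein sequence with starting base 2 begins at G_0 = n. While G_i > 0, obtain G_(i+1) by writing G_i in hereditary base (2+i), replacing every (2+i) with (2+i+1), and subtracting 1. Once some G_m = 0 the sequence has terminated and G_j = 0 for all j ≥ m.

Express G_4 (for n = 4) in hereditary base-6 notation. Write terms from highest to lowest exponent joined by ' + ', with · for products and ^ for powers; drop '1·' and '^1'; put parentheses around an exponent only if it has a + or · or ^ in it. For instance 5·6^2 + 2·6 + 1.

2·6^2 + 6 + 5

(0) 4|_2 = 2^2 ↦ 3^3|_3 = 27 ⇒ 26
(1) 26|_3 = 2·3^2 + 2·3 + 2 ↦ 2·4^2 + 2·4 + 2|_4 = 42 ⇒ 41
(2) 41|_4 = 2·4^2 + 2·4 + 1 ↦ 2·5^2 + 2·5 + 1|_5 = 61 ⇒ 60
(3) 60|_5 = 2·5^2 + 2·5 ↦ 2·6^2 + 2·6|_6 = 84 ⇒ 83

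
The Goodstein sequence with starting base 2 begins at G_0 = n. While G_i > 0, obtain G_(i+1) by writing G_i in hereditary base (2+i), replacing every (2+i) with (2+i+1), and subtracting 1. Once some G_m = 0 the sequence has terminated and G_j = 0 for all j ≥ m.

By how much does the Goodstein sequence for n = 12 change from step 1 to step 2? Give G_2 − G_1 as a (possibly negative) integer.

958

step 0: 12 = 2^(2 + 1) + 2^2; sub 3 for 2: 3^(3 + 1) + 3^3; = 108; G_1 = 108−1 = 107
step 1: 107 = 3^(3 + 1) + 2·3^2 + 2·3 + 2; sub 4 for 3: 4^(4 + 1) + 2·4^2 + 2·4 + 2; = 1066; G_2 = 1066−1 = 1065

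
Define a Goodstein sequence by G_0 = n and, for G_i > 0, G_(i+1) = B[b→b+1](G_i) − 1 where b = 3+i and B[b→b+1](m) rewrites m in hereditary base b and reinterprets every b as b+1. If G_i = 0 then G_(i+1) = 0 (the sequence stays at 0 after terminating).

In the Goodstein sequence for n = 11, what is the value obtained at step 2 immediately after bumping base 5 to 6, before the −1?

36

base 3: 11 = 3^2 + 2; at 4: 4^2 + 2 = 18; next = 17
base 4: 17 = 4^2 + 1; at 5: 5^2 + 1 = 26; next = 25
base 5: 25 = 5^2; at 6: 6^2 = 36; next = 35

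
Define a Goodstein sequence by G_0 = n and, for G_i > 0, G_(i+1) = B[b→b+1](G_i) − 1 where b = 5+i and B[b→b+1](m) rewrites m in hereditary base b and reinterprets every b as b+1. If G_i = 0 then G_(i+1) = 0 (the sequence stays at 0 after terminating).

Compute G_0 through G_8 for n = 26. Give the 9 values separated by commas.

(0) 26|_5 = 5^2 + 1 ↦ 6^2 + 1|_6 = 37 ⇒ 36
(1) 36|_6 = 6^2 ↦ 7^2|_7 = 49 ⇒ 48
(2) 48|_7 = 6·7 + 6 ↦ 6·8 + 6|_8 = 54 ⇒ 53
(3) 53|_8 = 6·8 + 5 ↦ 6·9 + 5|_9 = 59 ⇒ 58
(4) 58|_9 = 6·9 + 4 ↦ 6·10 + 4|_10 = 64 ⇒ 63
(5) 63|_10 = 6·10 + 3 ↦ 6·11 + 3|_11 = 69 ⇒ 68
(6) 68|_11 = 6·11 + 2 ↦ 6·12 + 2|_12 = 74 ⇒ 73
(7) 73|_12 = 6·12 + 1 ↦ 6·13 + 1|_13 = 79 ⇒ 78

26, 36, 48, 53, 58, 63, 68, 73, 78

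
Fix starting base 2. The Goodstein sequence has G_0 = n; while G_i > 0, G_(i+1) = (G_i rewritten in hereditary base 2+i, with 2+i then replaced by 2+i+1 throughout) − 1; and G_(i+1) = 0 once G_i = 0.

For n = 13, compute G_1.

base 2: 13 = 2^(2 + 1) + 2^2 + 1; at 3: 3^(3 + 1) + 3^3 + 1 = 109; next = 108
base 3: 108 = 3^(3 + 1) + 3^3; at 4: 4^(4 + 1) + 4^4 = 1280; next = 1279

108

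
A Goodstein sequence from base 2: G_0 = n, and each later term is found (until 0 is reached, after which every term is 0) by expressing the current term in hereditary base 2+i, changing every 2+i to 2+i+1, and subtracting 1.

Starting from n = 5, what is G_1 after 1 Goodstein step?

27

base 2: 5 = 2^2 + 1; at 3: 3^3 + 1 = 28; next = 27
base 3: 27 = 3^3; at 4: 4^4 = 256; next = 255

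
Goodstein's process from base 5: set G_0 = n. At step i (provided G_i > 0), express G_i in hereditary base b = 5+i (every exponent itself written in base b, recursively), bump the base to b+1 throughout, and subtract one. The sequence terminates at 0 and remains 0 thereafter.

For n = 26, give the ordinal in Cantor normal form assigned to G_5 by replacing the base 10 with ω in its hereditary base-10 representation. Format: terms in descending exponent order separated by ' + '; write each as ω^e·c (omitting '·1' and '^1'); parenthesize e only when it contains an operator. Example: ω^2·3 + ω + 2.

G_0=26  [base 5] 5^2 + 1  →[5↦6]→  6^2 + 1 = 37  −1 ⇒ G_1=36
G_1=36  [base 6] 6^2  →[6↦7]→  7^2 = 49  −1 ⇒ G_2=48
G_2=48  [base 7] 6·7 + 6  →[7↦8]→  6·8 + 6 = 54  −1 ⇒ G_3=53
G_3=53  [base 8] 6·8 + 5  →[8↦9]→  6·9 + 5 = 59  −1 ⇒ G_4=58
G_4=58  [base 9] 6·9 + 4  →[9↦10]→  6·10 + 4 = 64  −1 ⇒ G_5=63

ω·6 + 3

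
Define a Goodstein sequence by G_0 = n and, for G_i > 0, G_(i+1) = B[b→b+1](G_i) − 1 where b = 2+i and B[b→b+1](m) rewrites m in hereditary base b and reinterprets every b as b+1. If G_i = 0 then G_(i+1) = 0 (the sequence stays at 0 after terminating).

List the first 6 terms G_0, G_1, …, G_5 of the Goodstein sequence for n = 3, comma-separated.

3, 3, 3, 2, 1, 0

(0) 3|_2 = 2 + 1 ↦ 3 + 1|_3 = 4 ⇒ 3
(1) 3|_3 = 3 ↦ 4|_4 = 4 ⇒ 3
(2) 3|_4 = 3 ↦ 3|_5 = 3 ⇒ 2
(3) 2|_5 = 2 ↦ 2|_6 = 2 ⇒ 1
(4) 1|_6 = 1 ↦ 1|_7 = 1 ⇒ 0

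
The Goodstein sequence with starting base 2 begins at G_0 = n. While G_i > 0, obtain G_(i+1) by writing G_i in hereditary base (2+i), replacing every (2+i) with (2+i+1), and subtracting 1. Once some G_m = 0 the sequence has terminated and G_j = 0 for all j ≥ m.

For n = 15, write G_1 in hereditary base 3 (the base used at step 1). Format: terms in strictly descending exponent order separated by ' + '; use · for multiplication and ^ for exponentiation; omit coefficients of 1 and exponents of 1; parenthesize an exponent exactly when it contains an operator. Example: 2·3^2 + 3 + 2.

[0] 15 ≡ 2^(2 + 1) + 2^2 + 2 + 1 (base 2). Lift 3: 112. −1: 111.
[1] 111 ≡ 3^(3 + 1) + 3^3 + 3 (base 3). Lift 4: 1284. −1: 1283.

3^(3 + 1) + 3^3 + 3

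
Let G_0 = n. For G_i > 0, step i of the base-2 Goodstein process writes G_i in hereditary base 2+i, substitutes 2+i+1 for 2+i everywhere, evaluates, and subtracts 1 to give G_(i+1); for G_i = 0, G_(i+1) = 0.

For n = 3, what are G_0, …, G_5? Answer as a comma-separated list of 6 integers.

3, 3, 3, 2, 1, 0

step 0: 3 = 2 + 1; sub 3 for 2: 3 + 1; = 4; G_1 = 4−1 = 3
step 1: 3 = 3; sub 4 for 3: 4; = 4; G_2 = 4−1 = 3
step 2: 3 = 3; sub 5 for 4: 3; = 3; G_3 = 3−1 = 2
step 3: 2 = 2; sub 6 for 5: 2; = 2; G_4 = 2−1 = 1
step 4: 1 = 1; sub 7 for 6: 1; = 1; G_5 = 1−1 = 0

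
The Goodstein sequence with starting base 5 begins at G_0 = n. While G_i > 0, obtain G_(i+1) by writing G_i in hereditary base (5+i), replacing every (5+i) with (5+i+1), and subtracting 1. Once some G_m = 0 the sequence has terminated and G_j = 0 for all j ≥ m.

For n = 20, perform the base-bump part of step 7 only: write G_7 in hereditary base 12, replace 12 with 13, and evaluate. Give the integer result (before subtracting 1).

i=0: 20 = 4·5 (b=5); 5→6: 4·6 = 24; 24−1 = 23
i=1: 23 = 3·6 + 5 (b=6); 6→7: 3·7 + 5 = 26; 26−1 = 25
i=2: 25 = 3·7 + 4 (b=7); 7→8: 3·8 + 4 = 28; 28−1 = 27
i=3: 27 = 3·8 + 3 (b=8); 8→9: 3·9 + 3 = 30; 30−1 = 29
i=4: 29 = 3·9 + 2 (b=9); 9→10: 3·10 + 2 = 32; 32−1 = 31
i=5: 31 = 3·10 + 1 (b=10); 10→11: 3·11 + 1 = 34; 34−1 = 33
i=6: 33 = 3·11 (b=11); 11→12: 3·12 = 36; 36−1 = 35
i=7: 35 = 2·12 + 11 (b=12); 12→13: 2·13 + 11 = 37; 37−1 = 36

37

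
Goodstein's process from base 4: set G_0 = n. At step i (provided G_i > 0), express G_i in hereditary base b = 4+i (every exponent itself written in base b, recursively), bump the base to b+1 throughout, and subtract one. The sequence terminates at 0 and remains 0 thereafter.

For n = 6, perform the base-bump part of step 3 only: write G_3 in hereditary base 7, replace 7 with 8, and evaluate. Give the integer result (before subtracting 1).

6

i=0: 6 = 4 + 2 (b=4); 4→5: 5 + 2 = 7; 7−1 = 6
i=1: 6 = 5 + 1 (b=5); 5→6: 6 + 1 = 7; 7−1 = 6
i=2: 6 = 6 (b=6); 6→7: 7 = 7; 7−1 = 6
i=3: 6 = 6 (b=7); 7→8: 6 = 6; 6−1 = 5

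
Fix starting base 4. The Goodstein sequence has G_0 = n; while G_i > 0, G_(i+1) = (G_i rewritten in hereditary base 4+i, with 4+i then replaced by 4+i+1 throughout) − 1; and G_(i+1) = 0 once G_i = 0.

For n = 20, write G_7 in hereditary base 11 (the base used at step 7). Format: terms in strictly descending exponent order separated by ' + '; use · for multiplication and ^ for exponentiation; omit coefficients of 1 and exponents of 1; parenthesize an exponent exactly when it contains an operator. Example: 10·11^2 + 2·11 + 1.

9·11 + 8

20 —HB4→ 4^2 + 4 —bump→ 5^2 + 5 = 30 —(−1)→ 29
29 —HB5→ 5^2 + 4 —bump→ 6^2 + 4 = 40 —(−1)→ 39
39 —HB6→ 6^2 + 3 —bump→ 7^2 + 3 = 52 —(−1)→ 51
51 —HB7→ 7^2 + 2 —bump→ 8^2 + 2 = 66 —(−1)→ 65
65 —HB8→ 8^2 + 1 —bump→ 9^2 + 1 = 82 —(−1)→ 81
81 —HB9→ 9^2 —bump→ 10^2 = 100 —(−1)→ 99
99 —HB10→ 9·10 + 9 —bump→ 9·11 + 9 = 108 —(−1)→ 107
107 —HB11→ 9·11 + 8 —bump→ 9·12 + 8 = 116 —(−1)→ 115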